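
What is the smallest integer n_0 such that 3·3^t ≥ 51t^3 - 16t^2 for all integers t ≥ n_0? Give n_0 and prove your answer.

At t = 8: 19683 < 25088, so the inequality fails and n_0 ≥ 9. We prove 3·3^t ≥ 51t^3 - 16t^2 for all t ≥ 9.
Base case (t = 9): 3·3^t = 59049 and 51t^3 - 16t^2 = 35883, so 59049 ≥ 35883.
Inductive step: assume the claim holds for t = k, so 3·3^k ≥ 51k^3 - 16k^2.
Then 3·3^(k + 1) = 3·(3·3^k) ≥ 3·(51k^3 - 16k^2).
Also, for k ≥ 9 we have 3·(51k^3 - 16k^2) ≥ 51(k+1)^3 - 16(k+1)^2, since 3·(51k^3 - 16k^2) − (51(k+1)^3 - 16(k+1)^2) = 102k^3 - 185k^2 - 121k - 35, which is nonnegative for all k ≥ 9.
Combining, 3·3^(k + 1) ≥ 51(k+1)^3 - 16(k+1)^2.
This completes the induction.
Hence the smallest such n_0 is 9.

n_0 = 9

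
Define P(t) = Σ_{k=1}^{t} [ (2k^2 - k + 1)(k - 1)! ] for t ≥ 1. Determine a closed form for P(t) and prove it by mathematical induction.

We claim P(t) = (2t + 1)t! - 1 for all t ≥ 1.
Base case (t = 1): P(1) = 2, and the closed form gives 2. They agree.
Suppose the result is true for t = k, so P(k) = (2k + 1)k! - 1.
Then P(k+1) = P(k) + ((2k^2 + 3k + 2)k!) = ((2k + 1)k! - 1) + ((2k^2 + 3k + 2)k!).
Simplifying, P(k+1) = (2(k+1) + 1)(k+1)! - 1,
which is the closed form with t = k+1.
By induction, the statement is established for all t ≥ 1.

P(t) = (2t + 1)t! - 1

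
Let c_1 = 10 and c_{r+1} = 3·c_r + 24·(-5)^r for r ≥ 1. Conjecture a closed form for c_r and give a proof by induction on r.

c_r = -3(-5)^r - 5·3^(r - 1)

Computing the first terms: c_1 = 10, c_2 = -90, c_3 = 330. This suggests c_r = -3(-5)^r - 5·3^(r - 1).
For the base case r = 1: the formula gives 10 = 10 = c_1.
Suppose the result is true for r = i, so c_i = -3(-5)^i - 5·3^(i - 1).
Then c_{i+1} = 3·c_i + 24·(-5)^i = 3·(-3(-5)^i - 5·3^(i - 1)) + 24·(-5)^i = -3(-5)^(i + 1) - 5·3^i = -3(-5)^(i+1) - 5·3^((i+1) - 1),
which is the claimed formula at r = i+1.
By induction, the statement is established for all r ≥ 1.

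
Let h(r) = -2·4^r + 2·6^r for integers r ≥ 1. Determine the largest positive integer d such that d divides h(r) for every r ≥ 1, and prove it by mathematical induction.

Computing the first values: h(1) = 4 and h(2) = 40; gcd(4, 40) = 4, so d ≤ 4.
We prove 4 | -2·4^r + 2·6^r for all r ≥ 1 by induction on r.
Base case (r = 1): h(1) = 4 = 4·(1), so 4 | h(1).
For the inductive step, assume it holds for an arbitrary j ≥ 1, i.e. 4 | h(j). Then
h(j+1) − 6·h(j) = (-2·4^(j+1) + 2·6^(j+1)) − 6·(-2·4^j + 2·6^j) = (-2)·4^j·(4 − 6) = (4)·4^j. Since 4 | h(j) by the inductive hypothesis, 4 | 6·h(j); and 4 | 4 since 4 = 4·1. Therefore 4 | h(j+1).
By induction, the statement is established for all r ≥ 1.
Therefore the largest such d is 4.

d = 4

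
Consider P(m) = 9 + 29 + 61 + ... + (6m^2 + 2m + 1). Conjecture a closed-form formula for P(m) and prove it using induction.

P(m) = m(2m^2 + 4m + 3)

We claim P(m) = m(2m^2 + 4m + 3) for all m ≥ 1.
Base case (m = 1): P(1) = 9, and the closed form gives 9. They agree.
Inductive step: assume the claim holds for m = r, so P(r) = r(2r^2 + 4r + 3).
Then P(r+1) = P(r) + (6r^2 + 14r + 9) = (r(2r^2 + 4r + 3)) + (6r^2 + 14r + 9).
Simplifying, P(r+1) = (r + 1)(2r^2 + 8r + 9) = (r+1)(2(r+1)^2 + 4(r+1) + 3),
which is the closed form with m = r+1.
Hence, by induction on m, the claim holds for every m ≥ 1.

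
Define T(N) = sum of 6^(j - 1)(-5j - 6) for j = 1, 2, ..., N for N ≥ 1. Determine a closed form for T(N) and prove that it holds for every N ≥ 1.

T(N) = -6^N(N + 1) + 1

We claim T(N) = -6^N(N + 1) + 1 for all N ≥ 1.
For the base case N = 1: T(1) = -11, and the closed form gives -11. They agree.
Inductive step: assume the claim holds for N = j, so T(j) = -6^j(j + 1) + 1.
Then T(j+1) = T(j) + (6^j(-5j - 11)) = (-6^j(j + 1) + 1) + (6^j(-5j - 11)).
Simplifying, T(j+1) = -6·6^j·j - 12·6^j + 1 = -6^(j+1)((j+1) + 1) + 1,
which is the closed form with N = j+1.
By induction, the statement is established for all N ≥ 1.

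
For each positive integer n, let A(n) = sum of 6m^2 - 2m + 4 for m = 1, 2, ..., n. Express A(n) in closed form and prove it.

We claim A(n) = 2n(n^2 + n + 2) for all n ≥ 1.
Base case (n = 1): A(1) = 8, and the closed form gives 8. They agree.
Inductive step: suppose the statement holds for some m ≥ 1, so A(m) = 2m(m^2 + m + 2).
Then A(m+1) = A(m) + (6m^2 + 10m + 8) = (2m(m^2 + m + 2)) + (6m^2 + 10m + 8).
Simplifying, A(m+1) = 2(m + 1)(m^2 + 3m + 4) = 2(m+1)((m+1)^2 + (m+1) + 2),
which is the closed form with n = m+1.
By induction, the statement is established for all n ≥ 1.

A(n) = 2n(n^2 + n + 2)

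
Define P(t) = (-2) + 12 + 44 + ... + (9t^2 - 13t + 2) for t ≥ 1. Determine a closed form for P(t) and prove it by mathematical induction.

P(t) = t(3t^2 - 2t - 3)

We claim P(t) = t(3t^2 - 2t - 3) for all t ≥ 1.
For the base case t = 1: P(1) = -2, and the closed form gives -2. They agree.
For the inductive step, assume it holds for an arbitrary j ≥ 1, so P(j) = j(3j^2 - 2j - 3).
Then P(j+1) = P(j) + (9j^2 + 5j - 2) = (j(3j^2 - 2j - 3)) + (9j^2 + 5j - 2).
Simplifying, P(j+1) = (j + 1)(3j^2 + 4j - 2) = (j+1)(3(j+1)^2 - 2(j+1) - 3),
which is the closed form with t = j+1.
By induction, the statement is established for all t ≥ 1.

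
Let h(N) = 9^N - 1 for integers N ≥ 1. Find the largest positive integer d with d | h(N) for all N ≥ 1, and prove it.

d = 8

Computing the first values: h(1) = 8 and h(2) = 80; gcd(8, 80) = 8, so d ≤ 8.
We prove 8 | 9^N - 1 for all N ≥ 1 by induction on N.
When N = 1: h(1) = 8 = 8·(1), so 8 | h(1).
Suppose the result is true for N = r, i.e. 8 | h(r). Then
9^{r+1} − 1^{r+1} = 9·9^r − 1·1^r = 9·(9^r − 1^r) + (8)·1^r. The first term is divisible by 8 by the inductive hypothesis, and the second term (8)·1^r is divisible by 8 since 8 | 8. Hence 8 | h(r+1).
This completes the induction.
Therefore the largest such d is 8.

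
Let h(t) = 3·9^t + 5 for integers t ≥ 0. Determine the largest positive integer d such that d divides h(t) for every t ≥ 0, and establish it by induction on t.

d = 8

Computing the first values: h(0) = 8 and h(1) = 32; gcd(8, 32) = 8, so d ≤ 8.
We prove 8 | 3·9^t + 5 for all t ≥ 0 by induction on t.
Base case (t = 0): h(0) = 8 = 8·(1), so 8 | h(0).
Suppose the result is true for t = p, i.e. 8 | h(p). Then
h(p+1) = 3·9^(p+1) + 5 = 9·(3·9^p + 5) - 40 = 9·h(p) - 40. The first term is divisible by 8 by the inductive hypothesis, and -40 is divisible by 8. Hence 8 | h(p+1).
Hence, by induction on t, the claim holds for every t ≥ 0.
Therefore the largest such d is 8.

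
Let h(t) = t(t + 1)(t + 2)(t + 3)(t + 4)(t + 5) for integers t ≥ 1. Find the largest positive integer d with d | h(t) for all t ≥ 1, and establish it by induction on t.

Computing the first values: h(1) = 720 and h(2) = 5040; gcd(720, 5040) = 720, so d ≤ 720.
We prove 720 | t(t + 1)(t + 2)(t + 3)(t + 4)(t + 5) for all t ≥ 1 by induction on t.
For the base case t = 1: h(1) = 720 = 720·(1), so 720 | h(1).
Suppose the result is true for t = k, i.e. 720 | h(k). Then
h(k+1) − h(k) = (k+1)·(k+2)·(k+3)·(k+4)·(k+5)·(k+6) − k·(k+1)·(k+2)·(k+3)·(k+4)·(k+5) = (k+1)·(k+2)·(k+3)·(k+4)·(k+5)·[(k+6) − k] = 6·(k+1)·(k+2)·(k+3)·(k+4)·(k+5). The product of 5 consecutive integers is divisible by (5)! = 120, so h(k+1) − h(k) is divisible by 6·120 = 720. By the inductive hypothesis 720 | h(k), hence 720 | h(k+1).
Hence, by induction on t, the claim holds for every t ≥ 1.
Therefore the largest such d is 720.

d = 720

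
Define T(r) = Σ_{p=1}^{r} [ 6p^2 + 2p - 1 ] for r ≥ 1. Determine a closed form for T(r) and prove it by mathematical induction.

We claim T(r) = r(2r^2 + 4r + 1) for all r ≥ 1.
When r = 1: T(1) = 7, and the closed form gives 7. They agree.
Inductive step: assume the claim holds for r = p, so T(p) = p(2p^2 + 4p + 1).
Then T(p+1) = T(p) + (6p^2 + 14p + 7) = (p(2p^2 + 4p + 1)) + (6p^2 + 14p + 7).
Simplifying, T(p+1) = (p + 1)(2p^2 + 8p + 7) = (p+1)(2(p+1)^2 + 4(p+1) + 1),
which is the closed form with r = p+1.
By induction, the statement is established for all r ≥ 1.

T(r) = r(2r^2 + 4r + 1)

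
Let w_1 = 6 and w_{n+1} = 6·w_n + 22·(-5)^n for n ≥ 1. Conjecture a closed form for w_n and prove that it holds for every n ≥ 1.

Computing the first terms: w_1 = 6, w_2 = -74, w_3 = 106. This suggests w_n = -2(-5)^n - 4·6^(n - 1).
For the base case n = 1: the formula gives 6 = 6 = w_1.
Suppose the result is true for n = m, so w_m = -2(-5)^m - 4·6^(m - 1).
Then w_{m+1} = 6·w_m + 22·(-5)^m = 6·(-2(-5)^m - 4·6^(m - 1)) + 22·(-5)^m = -2(-5)^(m + 1) - 4·6^m = -2(-5)^(m+1) - 4·6^((m+1) - 1),
which is the claimed formula at n = m+1.
By induction, the statement is established for all n ≥ 1.

w_n = -2(-5)^n - 4·6^(n - 1)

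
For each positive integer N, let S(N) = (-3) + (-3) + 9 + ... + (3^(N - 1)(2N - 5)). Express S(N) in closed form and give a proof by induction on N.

S(N) = 3^N(N - 3) + 3

We claim S(N) = 3^N(N - 3) + 3 for all N ≥ 1.
Base step (N = 1): S(1) = -3, and the closed form gives -3. They agree.
Inductive step: assume the claim holds for N = r, so S(r) = 3^r(r - 3) + 3.
Then S(r+1) = S(r) + (3^r(2r - 3)) = (3^r(r - 3) + 3) + (3^r(2r - 3)).
Simplifying, S(r+1) = 3·3^r·r - 6·3^r + 3 = 3^(r+1)((r+1) - 3) + 3,
which is the closed form with N = r+1.
This completes the induction.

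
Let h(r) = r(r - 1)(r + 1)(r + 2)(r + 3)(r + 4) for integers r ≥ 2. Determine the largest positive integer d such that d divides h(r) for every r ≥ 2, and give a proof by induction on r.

Computing the first values: h(2) = 720 and h(3) = 5040; gcd(720, 5040) = 720, so d ≤ 720.
We prove 720 | r(r - 1)(r + 1)(r + 2)(r + 3)(r + 4) for all r ≥ 2 by induction on r.
Base step (r = 2): h(2) = 720 = 720·(1), so 720 | h(2).
For the inductive step, assume it holds for an arbitrary j ≥ 2, i.e. 720 | h(j). Then
h(j+1) − h(j) = j·(j+1)·(j+2)·(j+3)·(j+4)·(j+5) − (j-1)·j·(j+1)·(j+2)·(j+3)·(j+4) = j·(j+1)·(j+2)·(j+3)·(j+4)·[(j+5) − (j-1)] = 6·j·(j+1)·(j+2)·(j+3)·(j+4). The product of 5 consecutive integers is divisible by (5)! = 120, so h(j+1) − h(j) is divisible by 6·120 = 720. By the inductive hypothesis 720 | h(j), hence 720 | h(j+1).
This completes the induction.
Therefore the largest such d is 720.

d = 720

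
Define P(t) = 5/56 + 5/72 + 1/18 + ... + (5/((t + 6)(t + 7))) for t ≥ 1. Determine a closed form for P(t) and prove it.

We claim P(t) = 5t/(7(t + 7)) for all t ≥ 1.
For the base case t = 1: P(1) = 5/56, and the closed form gives 5/56. They agree.
Inductive step: suppose the statement holds for some r ≥ 1, so P(r) = 5r/(7(r + 7)).
Then P(r+1) = P(r) + (5/((r + 7)(r + 8))) = (5r/(7(r + 7))) + (5/((r + 7)(r + 8))).
Simplifying, P(r+1) = 5(r + 1)/(7(r + 8)) = 5(r+1)/(7((r+1) + 7)),
which is the closed form with t = r+1.
By induction, the statement is established for all t ≥ 1.

P(t) = 5t/(7(t + 7))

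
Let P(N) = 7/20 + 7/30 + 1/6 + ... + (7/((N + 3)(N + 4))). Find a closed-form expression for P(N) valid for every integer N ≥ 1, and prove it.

P(N) = 7N/(4(N + 4))

We claim P(N) = 7N/(4(N + 4)) for all N ≥ 1.
Base step (N = 1): P(1) = 7/20, and the closed form gives 7/20. They agree.
Inductive step: suppose the statement holds for some r ≥ 1, so P(r) = 7r/(4(r + 4)).
Then P(r+1) = P(r) + (7/((r + 4)(r + 5))) = (7r/(4(r + 4))) + (7/((r + 4)(r + 5))).
Simplifying, P(r+1) = 7(r + 1)/(4(r + 5)) = 7(r+1)/(4((r+1) + 4)),
which is the closed form with N = r+1.
By the principle of mathematical induction, the result holds for all N ≥ 1.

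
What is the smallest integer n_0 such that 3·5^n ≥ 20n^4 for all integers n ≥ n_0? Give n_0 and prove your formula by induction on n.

At n = 5: 9375 < 12500, so the inequality fails and n_0 ≥ 6. We prove 3·5^n ≥ 20n^4 for all n ≥ 6.
For the base case n = 6: 3·5^n = 46875 and 20n^4 = 25920, so 46875 ≥ 25920.
Suppose the result is true for n = k, so 3·5^k ≥ 20k^4.
Then 3·5^(k + 1) = 5·(3·5^k) ≥ 5·(20k^4).
Also, for k ≥ 6 we have 5·(20k^4) ≥ 20(k+1)^4, since 5 ≥ (1 + 1/k)^4 for all k ≥ 6.
Combining, 3·5^(k + 1) ≥ 20(k+1)^4.
This completes the induction.
Hence the smallest such n_0 is 6.

n_0 = 6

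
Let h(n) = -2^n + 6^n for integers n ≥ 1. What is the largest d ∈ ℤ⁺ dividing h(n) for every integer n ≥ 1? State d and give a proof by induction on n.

d = 4

Computing the first values: h(1) = 4 and h(2) = 32; gcd(4, 32) = 4, so d ≤ 4.
We prove 4 | -2^n + 6^n for all n ≥ 1 by induction on n.
When n = 1: h(1) = 4 = 4·(1), so 4 | h(1).
For the inductive step, assume it holds for an arbitrary m ≥ 1, i.e. 4 | h(m). Then
6^{m+1} − 2^{m+1} = 6·6^m − 2·2^m = 6·(6^m − 2^m) + (4)·2^m. The first term is divisible by 4 by the inductive hypothesis, and the second term (4)·2^m is divisible by 4 since 4 | 4. Hence 4 | h(m+1).
This completes the induction.
Therefore the largest such d is 4.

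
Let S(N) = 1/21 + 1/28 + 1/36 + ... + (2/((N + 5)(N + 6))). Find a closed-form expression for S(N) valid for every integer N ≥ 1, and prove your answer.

We claim S(N) = N/(3(N + 6)) for all N ≥ 1.
When N = 1: S(1) = 1/21, and the closed form gives 1/21. They agree.
Suppose the result is true for N = p, so S(p) = p/(3(p + 6)).
Then S(p+1) = S(p) + (2/((p + 6)(p + 7))) = (p/(3(p + 6))) + (2/((p + 6)(p + 7))).
Simplifying, S(p+1) = (p + 1)/(3(p + 7)) = (p+1)/(3((p+1) + 6)),
which is the closed form with N = p+1.
By the principle of mathematical induction, the result holds for all N ≥ 1.

S(N) = N/(3(N + 6))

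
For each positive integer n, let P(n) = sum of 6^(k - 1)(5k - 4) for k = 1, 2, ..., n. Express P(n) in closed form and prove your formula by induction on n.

P(n) = 6^n(n - 1) + 1

We claim P(n) = 6^n(n - 1) + 1 for all n ≥ 1.
When n = 1: P(1) = 1, and the closed form gives 1. They agree.
For the inductive step, assume it holds for an arbitrary k ≥ 1, so P(k) = 6^k(k - 1) + 1.
Then P(k+1) = P(k) + (6^k(5k + 1)) = (6^k(k - 1) + 1) + (6^k(5k + 1)).
Simplifying, P(k+1) = 6^(k + 1)k + 1 = 6^(k+1)((k+1) - 1) + 1,
which is the closed form with n = k+1.
By the principle of mathematical induction, the result holds for all n ≥ 1.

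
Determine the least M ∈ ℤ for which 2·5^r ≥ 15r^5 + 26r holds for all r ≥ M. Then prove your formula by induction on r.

M = 8

At r = 7: 156250 < 252287, so the inequality fails and M ≥ 8. We prove 2·5^r ≥ 15r^5 + 26r for all r ≥ 8.
Base step (r = 8): 2·5^r = 781250 and 15r^5 + 26r = 491728, so 781250 ≥ 491728.
Suppose the result is true for r = k, so 2·5^k ≥ 15k^5 + 26k.
Then 2·5^(k + 1) = 5·(2·5^k) ≥ 5·(15k^5 + 26k).
Also, for k ≥ 8 we have 5·(15k^5 + 26k) ≥ 15(k+1)^5 + 26(k+1), since 5·(15k^5 + 26k) − (15(k+1)^5 + 26(k+1)) = 60k^5 - 75k^4 - 150k^3 - 150k^2 + 29k - 41, which is nonnegative for all k ≥ 8.
Combining, 2·5^(k + 1) ≥ 15(k+1)^5 + 26(k+1).
Hence, by induction on r, the claim holds for every r ≥ 8.
Hence the smallest such M is 8.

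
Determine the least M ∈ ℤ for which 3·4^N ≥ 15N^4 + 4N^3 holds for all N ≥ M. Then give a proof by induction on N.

M = 7

At N = 6: 12288 < 20304, so the inequality fails and M ≥ 7. We prove 3·4^N ≥ 15N^4 + 4N^3 for all N ≥ 7.
When N = 7: 3·4^N = 49152 and 15N^4 + 4N^3 = 37387, so 49152 ≥ 37387.
Inductive step: assume the claim holds for N = r, so 3·4^r ≥ 15r^4 + 4r^3.
Then 3·4^(r + 1) = 4·(3·4^r) ≥ 4·(15r^4 + 4r^3).
Also, for r ≥ 7 we have 4·(15r^4 + 4r^3) ≥ 15(r+1)^4 + 4(r+1)^3, since 4·(15r^4 + 4r^3) − (15(r+1)^4 + 4(r+1)^3) = 45r^4 - 48r^3 - 102r^2 - 72r - 19, which is nonnegative for all r ≥ 7.
Combining, 3·4^(r + 1) ≥ 15(r+1)^4 + 4(r+1)^3.
Hence, by induction on N, the claim holds for every N ≥ 7.
Hence the smallest such M is 7.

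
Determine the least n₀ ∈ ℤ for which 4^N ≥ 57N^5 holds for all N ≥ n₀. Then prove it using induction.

At N = 11: 4194304 < 9179907, so the inequality fails and n₀ ≥ 12. We prove 4^N ≥ 57N^5 for all N ≥ 12.
Base step (N = 12): 4^N = 16777216 and 57N^5 = 14183424, so 16777216 ≥ 14183424.
Inductive step: suppose the statement holds for some r ≥ 12, so 4^r ≥ 57r^5.
Then 4^(r + 1) = 4·(4^r) ≥ 4·(57r^5).
Also, for r ≥ 12 we have 4·(57r^5) ≥ 57(r+1)^5, since 4 ≥ (1 + 1/r)^5 for all r ≥ 12.
Combining, 4^(r + 1) ≥ 57(r+1)^5.
Hence, by induction on N, the claim holds for every N ≥ 12.
Hence the smallest such n₀ is 12.

n₀ = 12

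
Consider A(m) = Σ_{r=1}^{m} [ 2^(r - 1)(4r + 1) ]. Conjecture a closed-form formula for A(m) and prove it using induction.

We claim A(m) = 2^m(4m - 3) + 3 for all m ≥ 1.
Base case (m = 1): A(1) = 5, and the closed form gives 5. They agree.
Inductive step: suppose the statement holds for some r ≥ 1, so A(r) = 2^r(4r - 3) + 3.
Then A(r+1) = A(r) + (2^r(4r + 5)) = (2^r(4r - 3) + 3) + (2^r(4r + 5)).
Simplifying, A(r+1) = 2^(r + 1) + 2^(r + 3)r + 3 = 2^(r+1)(4(r+1) - 3) + 3,
which is the closed form with m = r+1.
Hence, by induction on m, the claim holds for every m ≥ 1.

A(m) = 2^m(4m - 3) + 3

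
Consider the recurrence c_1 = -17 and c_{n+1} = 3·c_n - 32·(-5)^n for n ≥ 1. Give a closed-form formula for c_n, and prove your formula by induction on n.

c_n = 4(-5)^n + 3^n

Computing the first terms: c_1 = -17, c_2 = 109, c_3 = -473. This suggests c_n = 4(-5)^n + 3^n.
When n = 1: the formula gives -17 = -17 = c_1.
Suppose the result is true for n = k, so c_k = 4(-5)^k + 3^k.
Then c_{k+1} = 3·c_k - 32·(-5)^k = 3·(4(-5)^k + 3^k) - 32·(-5)^k = 4(-5)^(k + 1) + 3^(k + 1),
which is the claimed formula at n = k+1.
By induction, the statement is established for all n ≥ 1.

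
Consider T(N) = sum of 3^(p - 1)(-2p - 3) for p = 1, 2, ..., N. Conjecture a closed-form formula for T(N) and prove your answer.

We claim T(N) = -3^N(N + 1) + 1 for all N ≥ 1.
For the base case N = 1: T(1) = -5, and the closed form gives -5. They agree.
Inductive step: suppose the statement holds for some p ≥ 1, so T(p) = -3^p(p + 1) + 1.
Then T(p+1) = T(p) + (3^p(-2p - 5)) = (-3^p(p + 1) + 1) + (3^p(-2p - 5)).
Simplifying, T(p+1) = -3·3^p·p - 6·3^p + 1 = -3^(p+1)((p+1) + 1) + 1,
which is the closed form with N = p+1.
By induction, the statement is established for all N ≥ 1.

T(N) = -3^N(N + 1) + 1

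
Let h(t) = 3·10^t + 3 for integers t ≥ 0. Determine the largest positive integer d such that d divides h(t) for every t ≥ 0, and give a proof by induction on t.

Computing the first values: h(0) = 6 and h(1) = 33; gcd(6, 33) = 3, so d ≤ 3.
We prove 3 | 3·10^t + 3 for all t ≥ 0 by induction on t.
Base case (t = 0): h(0) = 6 = 3·(2), so 3 | h(0).
For the inductive step, assume it holds for an arbitrary p ≥ 0, i.e. 3 | h(p). Then
h(p+1) = 3·10^(p+1) + 3 = 10·(3·10^p + 3) - 27 = 10·h(p) - 27. The first term is divisible by 3 by the inductive hypothesis, and -27 is divisible by 3. Hence 3 | h(p+1).
Hence, by induction on t, the claim holds for every t ≥ 0.
Therefore the largest such d is 3.

d = 3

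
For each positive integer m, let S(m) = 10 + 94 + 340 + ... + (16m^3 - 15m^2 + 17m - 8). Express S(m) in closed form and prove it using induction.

S(m) = m(4m^3 + 3m^2 + 5m - 2)

We claim S(m) = m(4m^3 + 3m^2 + 5m - 2) for all m ≥ 1.
For the base case m = 1: S(1) = 10, and the closed form gives 10. They agree.
Inductive step: assume the claim holds for m = k, so S(k) = k(4k^3 + 3k^2 + 5k - 2).
Then S(k+1) = S(k) + (16k^3 + 33k^2 + 35k + 10) = (k(4k^3 + 3k^2 + 5k - 2)) + (16k^3 + 33k^2 + 35k + 10).
Simplifying, S(k+1) = (k + 1)(4k^3 + 15k^2 + 23k + 10) = (k+1)(4(k+1)^3 + 3(k+1)^2 + 5(k+1) - 2),
which is the closed form with m = k+1.
By induction, the statement is established for all m ≥ 1.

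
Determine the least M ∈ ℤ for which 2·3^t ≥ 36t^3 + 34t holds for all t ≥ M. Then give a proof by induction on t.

At t = 8: 13122 < 18704, so the inequality fails and M ≥ 9. We prove 2·3^t ≥ 36t^3 + 34t for all t ≥ 9.
Base step (t = 9): 2·3^t = 39366 and 36t^3 + 34t = 26550, so 39366 ≥ 26550.
For the inductive step, assume it holds for an arbitrary r ≥ 9, so 2·3^r ≥ 36r^3 + 34r.
Then 2·3^(r + 1) = 3·(2·3^r) ≥ 3·(36r^3 + 34r).
Also, for r ≥ 9 we have 3·(36r^3 + 34r) ≥ 36(r+1)^3 + 34(r+1), since 3·(36r^3 + 34r) − (36(r+1)^3 + 34(r+1)) = 72r^3 - 108r^2 - 40r - 70, which is nonnegative for all r ≥ 9.
Combining, 2·3^(r + 1) ≥ 36(r+1)^3 + 34(r+1).
This completes the induction.
Hence the smallest such M is 9.

M = 9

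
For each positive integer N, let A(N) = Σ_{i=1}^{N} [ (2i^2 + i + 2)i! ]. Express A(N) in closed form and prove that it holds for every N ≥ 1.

A(N) = (2N + 1)(N + 1)! - 1

We claim A(N) = (2N + 1)(N + 1)! - 1 for all N ≥ 1.
Base case (N = 1): A(1) = 5, and the closed form gives 5. They agree.
Suppose the result is true for N = i, so A(i) = (2i + 1)(i + 1)! - 1.
Then A(i+1) = A(i) + ((2i^2 + 5i + 5)(i + 1)!) = ((2i + 1)(i + 1)! - 1) + ((2i^2 + 5i + 5)(i + 1)!).
Simplifying, A(i+1) = (2(i+1) + 1)((i+1) + 1)! - 1,
which is the closed form with N = i+1.
By induction, the statement is established for all N ≥ 1.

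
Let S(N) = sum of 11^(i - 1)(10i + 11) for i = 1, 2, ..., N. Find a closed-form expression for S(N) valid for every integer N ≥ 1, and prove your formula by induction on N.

We claim S(N) = 11^N(N + 1) - 1 for all N ≥ 1.
Base case (N = 1): S(1) = 21, and the closed form gives 21. They agree.
Inductive step: assume the claim holds for N = i, so S(i) = 11^i(i + 1) - 1.
Then S(i+1) = S(i) + (11^i(10i + 21)) = (11^i(i + 1) - 1) + (11^i(10i + 21)).
Simplifying, S(i+1) = 11·11^i·i + 22·11^i - 1 = 11^(i+1)((i+1) + 1) - 1,
which is the closed form with N = i+1.
This completes the induction.

S(N) = 11^N(N + 1) - 1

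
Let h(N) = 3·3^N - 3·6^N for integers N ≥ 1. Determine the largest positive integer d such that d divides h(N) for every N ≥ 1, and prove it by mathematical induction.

Computing the first values: h(1) = -9 and h(2) = -81; gcd(-9, -81) = 9, so d ≤ 9.
We prove 9 | 3·3^N - 3·6^N for all N ≥ 1 by induction on N.
Base case (N = 1): h(1) = -9 = 9·(-1), so 9 | h(1).
For the inductive step, assume it holds for an arbitrary j ≥ 1, i.e. 9 | h(j). Then
h(j+1) − 6·h(j) = (3·3^(j+1) - 3·6^(j+1)) − 6·(3·3^j - 3·6^j) = (3)·3^j·(3 − 6) = (-9)·3^j. Since 9 | h(j) by the inductive hypothesis, 9 | 6·h(j); and 9 | -9 since -9 = 9·-1. Therefore 9 | h(j+1).
This completes the induction.
Therefore the largest such d is 9.

d = 9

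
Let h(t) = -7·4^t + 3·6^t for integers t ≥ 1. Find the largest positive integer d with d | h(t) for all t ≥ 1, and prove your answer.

d = 2

Computing the first values: h(1) = -10 and h(2) = -4; gcd(-10, -4) = 2, so d ≤ 2.
We prove 2 | -7·4^t + 3·6^t for all t ≥ 1 by induction on t.
For the base case t = 1: h(1) = -10 = 2·(-5), so 2 | h(1).
Inductive step: assume the claim holds for t = k, i.e. 2 | h(k). Then
h(k+1) − 6·h(k) = (-7·4^(k+1) + 3·6^(k+1)) − 6·(-7·4^k + 3·6^k) = (-7)·4^k·(4 − 6) = (14)·4^k. Since 2 | h(k) by the inductive hypothesis, 2 | 6·h(k); and 2 | 14 since 14 = 2·7. Therefore 2 | h(k+1).
By induction, the statement is established for all t ≥ 1.
Therefore the largest such d is 2.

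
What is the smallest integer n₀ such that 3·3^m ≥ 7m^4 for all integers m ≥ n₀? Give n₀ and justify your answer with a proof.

At m = 8: 19683 < 28672, so the inequality fails and n₀ ≥ 9. We prove 3·3^m ≥ 7m^4 for all m ≥ 9.
For the base case m = 9: 3·3^m = 59049 and 7m^4 = 45927, so 59049 ≥ 45927.
Inductive step: assume the claim holds for m = r, so 3·3^r ≥ 7r^4.
Then 3·3^(r + 1) = 3·(3·3^r) ≥ 3·(7r^4).
Also, for r ≥ 9 we have 3·(7r^4) ≥ 7(r+1)^4, since 3 ≥ (1 + 1/r)^4 for all r ≥ 9.
Combining, 3·3^(r + 1) ≥ 7(r+1)^4.
Hence, by induction on m, the claim holds for every m ≥ 9.
Hence the smallest such n₀ is 9.

n₀ = 9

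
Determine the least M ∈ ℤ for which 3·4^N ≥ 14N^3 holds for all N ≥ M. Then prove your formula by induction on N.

At N = 4: 768 < 896, so the inequality fails and M ≥ 5. We prove 3·4^N ≥ 14N^3 for all N ≥ 5.
When N = 5: 3·4^N = 3072 and 14N^3 = 1750, so 3072 ≥ 1750.
Inductive step: assume the claim holds for N = m, so 3·4^m ≥ 14m^3.
Then 3·4^(m + 1) = 4·(3·4^m) ≥ 4·(14m^3).
Also, for m ≥ 5 we have 4·(14m^3) ≥ 14(m+1)^3, since 4 ≥ (1 + 1/m)^3 for all m ≥ 5.
Combining, 3·4^(m + 1) ≥ 14(m+1)^3.
By the principle of mathematical induction, the result holds for all N ≥ 5.
Hence the smallest such M is 5.

M = 5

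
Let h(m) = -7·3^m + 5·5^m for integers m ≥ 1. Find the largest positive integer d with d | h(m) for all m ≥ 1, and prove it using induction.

Computing the first values: h(1) = 4 and h(2) = 62; gcd(4, 62) = 2, so d ≤ 2.
We prove 2 | -7·3^m + 5·5^m for all m ≥ 1 by induction on m.
Base case (m = 1): h(1) = 4 = 2·(2), so 2 | h(1).
Suppose the result is true for m = p, i.e. 2 | h(p). Then
h(p+1) − 5·h(p) = (-7·3^(p+1) + 5·5^(p+1)) − 5·(-7·3^p + 5·5^p) = (-7)·3^p·(3 − 5) = (14)·3^p. Since 2 | h(p) by the inductive hypothesis, 2 | 5·h(p); and 2 | 14 since 14 = 2·7. Therefore 2 | h(p+1).
By induction, the statement is established for all m ≥ 1.
Therefore the largest such d is 2.

d = 2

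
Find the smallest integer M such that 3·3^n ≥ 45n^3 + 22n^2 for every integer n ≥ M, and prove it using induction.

M = 9

At n = 8: 19683 < 24448, so the inequality fails and M ≥ 9. We prove 3·3^n ≥ 45n^3 + 22n^2 for all n ≥ 9.
Base step (n = 9): 3·3^n = 59049 and 45n^3 + 22n^2 = 34587, so 59049 ≥ 34587.
Inductive step: suppose the statement holds for some j ≥ 9, so 3·3^j ≥ 45j^3 + 22j^2.
Then 3·3^(j + 1) = 3·(3·3^j) ≥ 3·(45j^3 + 22j^2).
Also, for j ≥ 9 we have 3·(45j^3 + 22j^2) ≥ 45(j+1)^3 + 22(j+1)^2, since 3·(45j^3 + 22j^2) − (45(j+1)^3 + 22(j+1)^2) = 90j^3 - 91j^2 - 179j - 67, which is nonnegative for all j ≥ 9.
Combining, 3·3^(j + 1) ≥ 45(j+1)^3 + 22(j+1)^2.
By the principle of mathematical induction, the result holds for all n ≥ 9.
Hence the smallest such M is 9.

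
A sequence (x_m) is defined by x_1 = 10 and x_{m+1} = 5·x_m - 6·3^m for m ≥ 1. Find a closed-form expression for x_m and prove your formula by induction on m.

x_m = 3^(m + 1) + 5^(m - 1)

Computing the first terms: x_1 = 10, x_2 = 32, x_3 = 106. This suggests x_m = 3^(m + 1) + 5^(m - 1).
Base case (m = 1): the formula gives 10 = 10 = x_1.
For the inductive step, assume it holds for an arbitrary k ≥ 1, so x_k = 3^(k + 1) + 5^(k - 1).
Then x_{k+1} = 5·x_k - 6·3^k = 5·(3^(k + 1) + 5^(k - 1)) - 6·3^k = 3^(k + 2) + 5^k = 3^((k+1) + 1) + 5^((k+1) - 1),
which is the claimed formula at m = k+1.
By induction, the statement is established for all m ≥ 1.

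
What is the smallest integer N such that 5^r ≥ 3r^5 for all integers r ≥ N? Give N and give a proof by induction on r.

N = 7

At r = 6: 15625 < 23328, so the inequality fails and N ≥ 7. We prove 5^r ≥ 3r^5 for all r ≥ 7.
Base step (r = 7): 5^r = 78125 and 3r^5 = 50421, so 78125 ≥ 50421.
For the inductive step, assume it holds for an arbitrary k ≥ 7, so 5^k ≥ 3k^5.
Then 5^(k + 1) = 5·(5^k) ≥ 5·(3k^5).
Also, for k ≥ 7 we have 5·(3k^5) ≥ 3(k+1)^5, since 5 ≥ (1 + 1/k)^5 for all k ≥ 7.
Combining, 5^(k + 1) ≥ 3(k+1)^5.
By the principle of mathematical induction, the result holds for all r ≥ 7.
Hence the smallest such N is 7.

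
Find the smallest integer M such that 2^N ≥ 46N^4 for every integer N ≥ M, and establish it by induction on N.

At N = 23: 8388608 < 12872686, so the inequality fails and M ≥ 24. We prove 2^N ≥ 46N^4 for all N ≥ 24.
Base step (N = 24): 2^N = 16777216 and 46N^4 = 15261696, so 16777216 ≥ 15261696.
Inductive step: suppose the statement holds for some p ≥ 24, so 2^p ≥ 46p^4.
Then 2^(p + 1) = 2·(2^p) ≥ 2·(46p^4).
Also, for p ≥ 24 we have 2·(46p^4) ≥ 46(p+1)^4, since 2 ≥ (1 + 1/p)^4 for all p ≥ 24.
Combining, 2^(p + 1) ≥ 46(p+1)^4.
This completes the induction.
Hence the smallest such M is 24.

M = 24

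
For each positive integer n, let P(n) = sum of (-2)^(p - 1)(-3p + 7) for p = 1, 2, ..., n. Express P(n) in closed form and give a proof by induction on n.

We claim P(n) = (-2)^n(n - 2) + 2 for all n ≥ 1.
For the base case n = 1: P(1) = 4, and the closed form gives 4. They agree.
Inductive step: assume the claim holds for n = p, so P(p) = (-2)^p(p - 2) + 2.
Then P(p+1) = P(p) + ((-2)^p(-3p + 4)) = ((-2)^p(p - 2) + 2) + ((-2)^p(-3p + 4)).
Simplifying, P(p+1) = -2(-2)^p·p + 2(-2)^p + 2 = (-2)^(p+1)((p+1) - 2) + 2,
which is the closed form with n = p+1.
By induction, the statement is established for all n ≥ 1.

P(n) = (-2)^n(n - 2) + 2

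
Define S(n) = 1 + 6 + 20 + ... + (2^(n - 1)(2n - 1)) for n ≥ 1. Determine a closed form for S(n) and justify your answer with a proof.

We claim S(n) = 2^n(2n - 3) + 3 for all n ≥ 1.
Base step (n = 1): S(1) = 1, and the closed form gives 1. They agree.
Suppose the result is true for n = i, so S(i) = 2^i(2i - 3) + 3.
Then S(i+1) = S(i) + (2^i(2i + 1)) = (2^i(2i - 3) + 3) + (2^i(2i + 1)).
Simplifying, S(i+1) = -2^(i + 1) + 2^(i + 2)i + 3 = 2^(i+1)(2(i+1) - 3) + 3,
which is the closed form with n = i+1.
This completes the induction.

S(n) = 2^n(2n - 3) + 3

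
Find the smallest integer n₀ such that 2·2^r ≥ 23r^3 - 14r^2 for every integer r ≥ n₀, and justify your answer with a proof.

At r = 15: 65536 < 74475, so the inequality fails and n₀ ≥ 16. We prove 2·2^r ≥ 23r^3 - 14r^2 for all r ≥ 16.
Base step (r = 16): 2·2^r = 131072 and 23r^3 - 14r^2 = 90624, so 131072 ≥ 90624.
Suppose the result is true for r = i, so 2·2^i ≥ 23i^3 - 14i^2.
Then 2·2^(i + 1) = 2·(2·2^i) ≥ 2·(23i^3 - 14i^2).
Also, for i ≥ 16 we have 2·(23i^3 - 14i^2) ≥ 23(i+1)^3 - 14(i+1)^2, since 2·(23i^3 - 14i^2) − (23(i+1)^3 - 14(i+1)^2) = 23i^3 - 83i^2 - 41i - 9, which is nonnegative for all i ≥ 16.
Combining, 2·2^(i + 1) ≥ 23(i+1)^3 - 14(i+1)^2.
By the principle of mathematical induction, the result holds for all r ≥ 16.
Hence the smallest such n₀ is 16.

n₀ = 16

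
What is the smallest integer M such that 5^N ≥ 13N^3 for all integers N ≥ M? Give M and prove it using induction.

M = 5

At N = 4: 625 < 832, so the inequality fails and M ≥ 5. We prove 5^N ≥ 13N^3 for all N ≥ 5.
Base step (N = 5): 5^N = 3125 and 13N^3 = 1625, so 3125 ≥ 1625.
For the inductive step, assume it holds for an arbitrary m ≥ 5, so 5^m ≥ 13m^3.
Then 5^(m + 1) = 5·(5^m) ≥ 5·(13m^3).
Also, for m ≥ 5 we have 5·(13m^3) ≥ 13(m+1)^3, since 5 ≥ (1 + 1/m)^3 for all m ≥ 5.
Combining, 5^(m + 1) ≥ 13(m+1)^3.
By the principle of mathematical induction, the result holds for all N ≥ 5.
Hence the smallest such M is 5.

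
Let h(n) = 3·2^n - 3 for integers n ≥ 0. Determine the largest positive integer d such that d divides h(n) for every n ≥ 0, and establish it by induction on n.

Computing the first values: h(0) = 0 and h(1) = 3; gcd(0, 3) = 3, so d ≤ 3.
We prove 3 | 3·2^n - 3 for all n ≥ 0 by induction on n.
For the base case n = 0: h(0) = 0 = 3·(0), so 3 | h(0).
Suppose the result is true for n = m, i.e. 3 | h(m). Then
h(m+1) = 3·2^(m+1) - 3 = 2·(3·2^m - 3) + 3 = 2·h(m) + 3. The first term is divisible by 3 by the inductive hypothesis, and 3 is divisible by 3. Hence 3 | h(m+1).
By induction, the statement is established for all n ≥ 0.
Therefore the largest such d is 3.

d = 3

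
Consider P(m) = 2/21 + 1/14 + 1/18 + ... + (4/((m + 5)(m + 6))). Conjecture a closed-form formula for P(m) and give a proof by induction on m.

We claim P(m) = 2m/(3(m + 6)) for all m ≥ 1.
When m = 1: P(1) = 2/21, and the closed form gives 2/21. They agree.
For the inductive step, assume it holds for an arbitrary r ≥ 1, so P(r) = 2r/(3(r + 6)).
Then P(r+1) = P(r) + (4/((r + 6)(r + 7))) = (2r/(3(r + 6))) + (4/((r + 6)(r + 7))).
Simplifying, P(r+1) = 2(r + 1)/(3(r + 7)) = 2(r+1)/(3((r+1) + 6)),
which is the closed form with m = r+1.
By the principle of mathematical induction, the result holds for all m ≥ 1.

P(m) = 2m/(3(m + 6))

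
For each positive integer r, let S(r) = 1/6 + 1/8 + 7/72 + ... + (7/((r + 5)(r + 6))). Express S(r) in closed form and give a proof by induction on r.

S(r) = 7r/(6(r + 6))

We claim S(r) = 7r/(6(r + 6)) for all r ≥ 1.
For the base case r = 1: S(1) = 1/6, and the closed form gives 1/6. They agree.
Inductive step: assume the claim holds for r = i, so S(i) = 7i/(6(i + 6)).
Then S(i+1) = S(i) + (7/((i + 6)(i + 7))) = (7i/(6(i + 6))) + (7/((i + 6)(i + 7))).
Simplifying, S(i+1) = 7(i + 1)/(6(i + 7)) = 7(i+1)/(6((i+1) + 6)),
which is the closed form with r = i+1.
This completes the induction.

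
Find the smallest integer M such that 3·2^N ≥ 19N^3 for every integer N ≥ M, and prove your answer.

At N = 14: 49152 < 52136, so the inequality fails and M ≥ 15. We prove 3·2^N ≥ 19N^3 for all N ≥ 15.
When N = 15: 3·2^N = 98304 and 19N^3 = 64125, so 98304 ≥ 64125.
For the inductive step, assume it holds for an arbitrary i ≥ 15, so 3·2^i ≥ 19i^3.
Then 3·2^(i + 1) = 2·(3·2^i) ≥ 2·(19i^3).
Also, for i ≥ 15 we have 2·(19i^3) ≥ 19(i+1)^3, since 2 ≥ (1 + 1/i)^3 for all i ≥ 15.
Combining, 3·2^(i + 1) ≥ 19(i+1)^3.
This completes the induction.
Hence the smallest such M is 15.

M = 15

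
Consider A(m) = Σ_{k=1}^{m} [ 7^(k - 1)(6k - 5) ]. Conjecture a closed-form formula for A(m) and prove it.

A(m) = 7^m(m - 1) + 1

We claim A(m) = 7^m(m - 1) + 1 for all m ≥ 1.
Base case (m = 1): A(1) = 1, and the closed form gives 1. They agree.
Inductive step: suppose the statement holds for some k ≥ 1, so A(k) = 7^k(k - 1) + 1.
Then A(k+1) = A(k) + (7^k(6k + 1)) = (7^k(k - 1) + 1) + (7^k(6k + 1)).
Simplifying, A(k+1) = 7^(k + 1)k + 1 = 7^(k+1)((k+1) - 1) + 1,
which is the closed form with m = k+1.
By induction, the statement is established for all m ≥ 1.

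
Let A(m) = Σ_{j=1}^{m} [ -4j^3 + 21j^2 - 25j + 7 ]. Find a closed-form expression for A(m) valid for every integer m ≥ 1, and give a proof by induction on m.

We claim A(m) = -m(m^3 - 5m^2 + 3m + 2) for all m ≥ 1.
Base step (m = 1): A(1) = -1, and the closed form gives -1. They agree.
Inductive step: suppose the statement holds for some j ≥ 1, so A(j) = j(-j^3 + 5j^2 - 3j - 2).
Then A(j+1) = A(j) + (-4j^3 + 9j^2 + 5j - 1) = (j(-j^3 + 5j^2 - 3j - 2)) + (-4j^3 + 9j^2 + 5j - 1).
Simplifying, A(j+1) = -(j + 1)(j^3 - 2j^2 - 4j + 1) = -(j+1)((j+1)^3 - 5(j+1)^2 + 3(j+1) + 2),
which is the closed form with m = j+1.
This completes the induction.

A(m) = -m(m^3 - 5m^2 + 3m + 2)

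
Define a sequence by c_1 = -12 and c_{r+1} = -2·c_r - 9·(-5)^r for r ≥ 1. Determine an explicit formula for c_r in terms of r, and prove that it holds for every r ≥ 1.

c_r = 3(-2)^(r - 1) + 3(-5)^r

Computing the first terms: c_1 = -12, c_2 = 69, c_3 = -363. This suggests c_r = 3(-2)^(r - 1) + 3(-5)^r.
Base case (r = 1): the formula gives -12 = -12 = c_1.
Suppose the result is true for r = p, so c_p = 3(-2)^(p - 1) + 3(-5)^p.
Then c_{p+1} = -2·c_p - 9·(-5)^p = -2·(3(-2)^(p - 1) + 3(-5)^p) - 9·(-5)^p = 3(-2)^p + 3(-5)^(p + 1) = 3(-2)^((p+1) - 1) + 3(-5)^(p+1),
which is the claimed formula at r = p+1.
Hence, by induction on r, the claim holds for every r ≥ 1.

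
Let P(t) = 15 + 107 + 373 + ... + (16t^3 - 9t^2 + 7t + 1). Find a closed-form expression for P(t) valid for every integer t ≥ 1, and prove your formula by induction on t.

P(t) = t(4t^3 + 5t^2 + 3t + 3)

We claim P(t) = t(4t^3 + 5t^2 + 3t + 3) for all t ≥ 1.
Base case (t = 1): P(1) = 15, and the closed form gives 15. They agree.
Suppose the result is true for t = m, so P(m) = m(4m^3 + 5m^2 + 3m + 3).
Then P(m+1) = P(m) + (16m^3 + 39m^2 + 37m + 15) = (m(4m^3 + 5m^2 + 3m + 3)) + (16m^3 + 39m^2 + 37m + 15).
Simplifying, P(m+1) = (m + 1)(4m^3 + 17m^2 + 25m + 15) = (m+1)(4(m+1)^3 + 5(m+1)^2 + 3(m+1) + 3),
which is the closed form with t = m+1.
By the principle of mathematical induction, the result holds for all t ≥ 1.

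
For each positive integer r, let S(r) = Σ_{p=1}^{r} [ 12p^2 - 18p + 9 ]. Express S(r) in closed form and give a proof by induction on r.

We claim S(r) = r(4r^2 - 3r + 2) for all r ≥ 1.
For the base case r = 1: S(1) = 3, and the closed form gives 3. They agree.
For the inductive step, assume it holds for an arbitrary p ≥ 1, so S(p) = p(4p^2 - 3p + 2).
Then S(p+1) = S(p) + (12p^2 + 6p + 3) = (p(4p^2 - 3p + 2)) + (12p^2 + 6p + 3).
Simplifying, S(p+1) = (p + 1)(4p^2 + 5p + 3) = (p+1)(4(p+1)^2 - 3(p+1) + 2),
which is the closed form with r = p+1.
This completes the induction.

S(r) = r(4r^2 - 3r + 2)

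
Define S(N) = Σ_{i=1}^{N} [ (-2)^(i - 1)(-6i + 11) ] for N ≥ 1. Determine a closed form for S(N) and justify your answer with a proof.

S(N) = (-2)^N(2N - 3) + 3

We claim S(N) = (-2)^N(2N - 3) + 3 for all N ≥ 1.
Base case (N = 1): S(1) = 5, and the closed form gives 5. They agree.
Inductive step: assume the claim holds for N = i, so S(i) = (-2)^i(2i - 3) + 3.
Then S(i+1) = S(i) + ((-2)^i(-6i + 5)) = ((-2)^i(2i - 3) + 3) + ((-2)^i(-6i + 5)).
Simplifying, S(i+1) = -(-2)^(i + 1) - (-2)^(i + 2)i + 3 = (-2)^(i+1)(2(i+1) - 3) + 3,
which is the closed form with N = i+1.
Hence, by induction on N, the claim holds for every N ≥ 1.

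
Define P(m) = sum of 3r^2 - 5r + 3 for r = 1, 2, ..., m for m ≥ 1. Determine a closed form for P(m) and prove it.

P(m) = m(m^2 - m + 1)

We claim P(m) = m(m^2 - m + 1) for all m ≥ 1.
When m = 1: P(1) = 1, and the closed form gives 1. They agree.
Suppose the result is true for m = r, so P(r) = r(r^2 - r + 1).
Then P(r+1) = P(r) + (3r^2 + r + 1) = (r(r^2 - r + 1)) + (3r^2 + r + 1).
Simplifying, P(r+1) = (r + 1)(r^2 + r + 1) = (r+1)((r+1)^2 - (r+1) + 1),
which is the closed form with m = r+1.
This completes the induction.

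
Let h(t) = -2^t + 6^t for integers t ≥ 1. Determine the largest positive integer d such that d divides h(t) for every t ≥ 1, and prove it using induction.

d = 4

Computing the first values: h(1) = 4 and h(2) = 32; gcd(4, 32) = 4, so d ≤ 4.
We prove 4 | -2^t + 6^t for all t ≥ 1 by induction on t.
Base case (t = 1): h(1) = 4 = 4·(1), so 4 | h(1).
For the inductive step, assume it holds for an arbitrary i ≥ 1, i.e. 4 | h(i). Then
6^{i+1} − 2^{i+1} = 6·6^i − 2·2^i = 6·(6^i − 2^i) + (4)·2^i. The first term is divisible by 4 by the inductive hypothesis, and the second term (4)·2^i is divisible by 4 since 4 | 4. Hence 4 | h(i+1).
Hence, by induction on t, the claim holds for every t ≥ 1.
Therefore the largest such d is 4.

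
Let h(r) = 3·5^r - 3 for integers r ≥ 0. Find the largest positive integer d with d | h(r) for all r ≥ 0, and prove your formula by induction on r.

d = 12

Computing the first values: h(0) = 0 and h(1) = 12; gcd(0, 12) = 12, so d ≤ 12.
We prove 12 | 3·5^r - 3 for all r ≥ 0 by induction on r.
For the base case r = 0: h(0) = 0 = 12·(0), so 12 | h(0).
Inductive step: assume the claim holds for r = m, i.e. 12 | h(m). Then
h(m+1) = 3·5^(m+1) - 3 = 5·(3·5^m - 3) + 12 = 5·h(m) + 12. The first term is divisible by 12 by the inductive hypothesis, and 12 is divisible by 12. Hence 12 | h(m+1).
Hence, by induction on r, the claim holds for every r ≥ 0.
Therefore the largest such d is 12.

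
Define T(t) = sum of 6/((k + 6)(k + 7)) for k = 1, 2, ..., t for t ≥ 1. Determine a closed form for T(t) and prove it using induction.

We claim T(t) = 6t/(7(t + 7)) for all t ≥ 1.
For the base case t = 1: T(1) = 3/28, and the closed form gives 3/28. They agree.
Inductive step: suppose the statement holds for some k ≥ 1, so T(k) = 6k/(7(k + 7)).
Then T(k+1) = T(k) + (6/((k + 7)(k + 8))) = (6k/(7(k + 7))) + (6/((k + 7)(k + 8))).
Simplifying, T(k+1) = 6(k + 1)/(7(k + 8)) = 6(k+1)/(7((k+1) + 7)),
which is the closed form with t = k+1.
This completes the induction.

T(t) = 6t/(7(t + 7))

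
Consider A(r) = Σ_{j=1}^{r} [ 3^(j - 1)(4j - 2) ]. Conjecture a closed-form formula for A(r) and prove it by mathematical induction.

A(r) = 2·3^r(r - 1) + 2

We claim A(r) = 2·3^r(r - 1) + 2 for all r ≥ 1.
When r = 1: A(1) = 2, and the closed form gives 2. They agree.
Suppose the result is true for r = j, so A(j) = 2·3^j(j - 1) + 2.
Then A(j+1) = A(j) + (3^j(4j + 2)) = (2·3^j(j - 1) + 2) + (3^j(4j + 2)).
Simplifying, A(j+1) = 6·3^j·j + 2 = 2·3^(j+1)((j+1) - 1) + 2,
which is the closed form with r = j+1.
By induction, the statement is established for all r ≥ 1.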